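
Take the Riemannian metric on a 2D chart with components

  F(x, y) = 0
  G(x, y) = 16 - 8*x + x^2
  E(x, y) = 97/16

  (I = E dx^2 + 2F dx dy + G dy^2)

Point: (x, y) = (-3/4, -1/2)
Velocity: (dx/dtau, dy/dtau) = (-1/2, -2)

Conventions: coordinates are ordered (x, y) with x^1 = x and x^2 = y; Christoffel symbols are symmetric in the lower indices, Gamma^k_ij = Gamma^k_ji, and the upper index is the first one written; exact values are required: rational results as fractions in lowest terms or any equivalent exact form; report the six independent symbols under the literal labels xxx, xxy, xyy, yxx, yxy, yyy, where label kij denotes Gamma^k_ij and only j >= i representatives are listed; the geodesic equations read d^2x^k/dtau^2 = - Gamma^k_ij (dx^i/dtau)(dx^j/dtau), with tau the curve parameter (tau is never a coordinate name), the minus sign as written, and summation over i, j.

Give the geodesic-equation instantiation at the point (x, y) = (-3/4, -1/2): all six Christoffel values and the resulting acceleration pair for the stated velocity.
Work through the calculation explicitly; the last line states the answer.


E = 97/16, F = 0, G = 361/16 at the point
E_x = 0, E_y = 0, F_x = 0, F_y = 0, G_x = -19/2, G_y = 0
EG - F^2 = 35017/256;  g^inv = (256/35017) * [[361/16, 0], [0, 97/16]]
first-kind symbols [ij,l] = (1/2)(d_i g_jl + d_j g_il - d_l g_ij): [xx,x] = E_x/2 = 0, [xx,y] = F_x - E_y/2 = 0, [xy,x] = E_y/2 = 0, [xy,y] = G_x/2 = -19/4, [yy,x] = F_y - G_x/2 = 19/4, [yy,y] = G_y/2 = 0
Gamma^x_ij = (G*[ij,x] - F*[ij,y])/(EG - F^2), Gamma^y_ij = (E*[ij,y] - F*[ij,x])/(EG - F^2)
Gamma_xxx = 0, Gamma_xxy = 0, Gamma_xyy = 76/97, Gamma_yxx = 0, Gamma_yxy = -4/19, Gamma_yyy = 0
d^2x/dtau^2 = -(Gamma_xxx*(-1/2)^2 + 2*Gamma_xxy*(-1/2)*(-2) + Gamma_xyy*(-2)^2) = -304/97
d^2y/dtau^2 = -(Gamma_yxx*(-1/2)^2 + 2*Gamma_yxy*(-1/2)*(-2) + Gamma_yyy*(-2)^2) = 8/19

Answer: Gamma_xxx = 0, Gamma_xxy = 0, Gamma_xyy = 76/97, Gamma_yxx = 0, Gamma_yxy = -4/19, Gamma_yyy = 0; accelerations (d^2x/dtau^2, d^2y/dtau^2) = (-304/97, 8/19)


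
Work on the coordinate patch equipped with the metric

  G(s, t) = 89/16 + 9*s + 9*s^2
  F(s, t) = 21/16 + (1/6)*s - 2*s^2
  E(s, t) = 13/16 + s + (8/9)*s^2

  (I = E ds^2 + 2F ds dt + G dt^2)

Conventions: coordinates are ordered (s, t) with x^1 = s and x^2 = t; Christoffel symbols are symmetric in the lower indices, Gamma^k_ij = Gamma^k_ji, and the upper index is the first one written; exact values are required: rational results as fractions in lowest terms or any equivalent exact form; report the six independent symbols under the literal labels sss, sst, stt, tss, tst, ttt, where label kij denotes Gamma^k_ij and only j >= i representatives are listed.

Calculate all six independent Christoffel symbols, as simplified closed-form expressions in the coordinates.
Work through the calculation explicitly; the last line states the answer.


E = 13/16 + s + (8/9)*s^2; F = 21/16 + (1/6)*s - 2*s^2; G = 89/16 + 9*s + 9*s^2
Gamma^k_ij = (1/2) g^{kl} (d_i g_jl + d_j g_il - d_l g_ij), with g^inv = (1/(EG-F^2)) [[G, -F], [-F, E]]
first partials: E_s = 1 + (16/9)*s, E_t = 0, F_s = 1/6 - 4*s, F_t = 0, G_s = 9 + 18*s, G_t = 0
D = EG - F^2 = 179/64 + (199/16)*s + (1271/48)*s^2 + (53/3)*s^3 + 4*s^4
expanded: Gamma^s_ss = (G E_s - 2F F_s + F E_t)/(2D), Gamma^s_st = (G E_t - F G_s)/(2D), Gamma^s_tt = (2G F_t - G G_s - F G_t)/(2D), Gamma^t_ss = (2E F_s - E E_t - F E_s)/(2D), Gamma^t_st = (E G_s - F E_t)/(2D), Gamma^t_tt = (E G_t - 2F F_t + F G_s)/(2D); substitute and cancel common factors

Answer: Gamma_sss = (2592*s^2 + 2816*s + 492)/(768*s^4 + 3392*s^3 + 5084*s^2 + 2388*s + 537), Gamma_sst = (3456*s^3 + 1440*s^2 - 2412*s - 1134)/(768*s^4 + 3392*s^3 + 5084*s^2 + 2388*s + 537), Gamma_stt = (-15552*s^3 - 23328*s^2 - 17388*s - 4806)/(768*s^4 + 3392*s^3 + 5084*s^2 + 2388*s + 537), Gamma_tss = (-1024*s^3 - 1728*s^2 - 2496*s - 300)/(2304*s^4 + 10176*s^3 + 15252*s^2 + 7164*s + 1611), Gamma_tst = (1536*s^3 + 2496*s^2 + 2268*s + 702)/(768*s^4 + 3392*s^3 + 5084*s^2 + 2388*s + 537), Gamma_ttt = (-3456*s^3 - 1440*s^2 + 2412*s + 1134)/(768*s^4 + 3392*s^3 + 5084*s^2 + 2388*s + 537)


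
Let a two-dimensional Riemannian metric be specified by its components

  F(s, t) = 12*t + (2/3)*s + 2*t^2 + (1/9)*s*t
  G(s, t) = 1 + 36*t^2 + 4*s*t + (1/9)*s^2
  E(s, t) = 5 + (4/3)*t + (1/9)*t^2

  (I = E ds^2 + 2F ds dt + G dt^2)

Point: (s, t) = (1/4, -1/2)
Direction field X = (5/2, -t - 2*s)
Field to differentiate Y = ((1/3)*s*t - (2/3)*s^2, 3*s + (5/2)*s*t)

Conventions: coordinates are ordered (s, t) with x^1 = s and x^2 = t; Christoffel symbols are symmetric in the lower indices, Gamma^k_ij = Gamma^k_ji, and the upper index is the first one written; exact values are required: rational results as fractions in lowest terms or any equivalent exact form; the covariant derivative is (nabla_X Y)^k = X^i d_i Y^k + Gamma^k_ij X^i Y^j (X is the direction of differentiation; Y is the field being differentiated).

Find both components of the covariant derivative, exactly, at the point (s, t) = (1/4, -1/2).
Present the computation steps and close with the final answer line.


E = 157/36, F = -385/72, G = 1369/144 at the point
E_s = 0, E_t = 11/9, F_s = 11/18, F_t = 361/36, G_s = -35/18, G_t = -35
EG - F^2 = 1853/144;  g^inv = (144/1853) * [[1369/144, 385/72], [385/72, 157/36]]
first-kind symbols [ij,l] = (1/2)(d_i g_jl + d_j g_il - d_l g_ij): [ss,s] = E_s/2 = 0, [ss,t] = F_s - E_t/2 = 0, [st,s] = E_t/2 = 11/18, [st,t] = G_s/2 = -35/36, [tt,s] = F_t - G_s/2 = 11, [tt,t] = G_t/2 = -35/2
Gamma^s_ij = (G*[ij,s] - F*[ij,t])/(EG - F^2), Gamma^t_ij = (E*[ij,t] - F*[ij,s])/(EG - F^2)
Gamma_sss = 0, Gamma_sst = 88/1853, Gamma_stt = 1584/1853, Gamma_tss = 0, Gamma_tst = -140/1853, Gamma_ttt = -2520/1853
X = (5/2, 0), Y = (-1/12, 7/16) at the point

Answer: (nabla_X Y)^s = -2220/1853, (nabla_X Y)^t = 31815/7412


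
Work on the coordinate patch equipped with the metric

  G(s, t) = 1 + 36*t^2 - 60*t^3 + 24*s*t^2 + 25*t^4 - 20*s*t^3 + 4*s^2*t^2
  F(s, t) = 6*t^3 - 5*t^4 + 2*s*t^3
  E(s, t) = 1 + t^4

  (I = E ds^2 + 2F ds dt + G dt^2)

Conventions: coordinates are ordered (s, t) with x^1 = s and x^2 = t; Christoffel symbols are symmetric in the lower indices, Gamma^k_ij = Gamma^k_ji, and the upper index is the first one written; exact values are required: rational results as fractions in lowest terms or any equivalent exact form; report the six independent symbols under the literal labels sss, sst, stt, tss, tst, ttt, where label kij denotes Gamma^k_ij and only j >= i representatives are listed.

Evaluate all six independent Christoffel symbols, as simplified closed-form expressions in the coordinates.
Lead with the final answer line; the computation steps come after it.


Answer: Gamma_sss = 0, Gamma_sst = 2*t^3/(4*s^2*t^2 - 20*s*t^3 + 24*s*t^2 + 26*t^4 - 60*t^3 + 36*t^2 + 1), Gamma_stt = (2*s*t^2 - 10*t^3 + 6*t^2)/(4*s^2*t^2 - 20*s*t^3 + 24*s*t^2 + 26*t^4 - 60*t^3 + 36*t^2 + 1), Gamma_tss = 0, Gamma_tst = (4*s*t^2 - 10*t^3 + 12*t^2)/(4*s^2*t^2 - 20*s*t^3 + 24*s*t^2 + 26*t^4 - 60*t^3 + 36*t^2 + 1), Gamma_ttt = (4*s^2*t - 30*s*t^2 + 24*s*t + 50*t^3 - 90*t^2 + 36*t)/(4*s^2*t^2 - 20*s*t^3 + 24*s*t^2 + 26*t^4 - 60*t^3 + 36*t^2 + 1)

E = 1 + t^4; F = 6*t^3 - 5*t^4 + 2*s*t^3; G = 1 + 36*t^2 - 60*t^3 + 24*s*t^2 + 25*t^4 - 20*s*t^3 + 4*s^2*t^2
Gamma^k_ij = (1/2) g^{kl} (d_i g_jl + d_j g_il - d_l g_ij), with g^inv = (1/(EG-F^2)) [[G, -F], [-F, E]]
first partials: E_s = 0, E_t = 4*t^3, F_s = 2*t^3, F_t = 18*t^2 - 20*t^3 + 6*s*t^2, G_s = 24*t^2 - 20*t^3 + 8*s*t^2, G_t = 72*t - 180*t^2 + 48*s*t + 100*t^3 - 60*s*t^2 + 8*s^2*t
D = EG - F^2 = 1 + 36*t^2 - 60*t^3 + 24*s*t^2 + 26*t^4 - 20*s*t^3 + 4*s^2*t^2
expanded: Gamma^s_ss = (G E_s - 2F F_s + F E_t)/(2D), Gamma^s_st = (G E_t - F G_s)/(2D), Gamma^s_tt = (2G F_t - G G_s - F G_t)/(2D), Gamma^t_ss = (2E F_s - E E_t - F E_s)/(2D), Gamma^t_st = (E G_s - F E_t)/(2D), Gamma^t_tt = (E G_t - 2F F_t + F G_s)/(2D); substitute and cancel common factors


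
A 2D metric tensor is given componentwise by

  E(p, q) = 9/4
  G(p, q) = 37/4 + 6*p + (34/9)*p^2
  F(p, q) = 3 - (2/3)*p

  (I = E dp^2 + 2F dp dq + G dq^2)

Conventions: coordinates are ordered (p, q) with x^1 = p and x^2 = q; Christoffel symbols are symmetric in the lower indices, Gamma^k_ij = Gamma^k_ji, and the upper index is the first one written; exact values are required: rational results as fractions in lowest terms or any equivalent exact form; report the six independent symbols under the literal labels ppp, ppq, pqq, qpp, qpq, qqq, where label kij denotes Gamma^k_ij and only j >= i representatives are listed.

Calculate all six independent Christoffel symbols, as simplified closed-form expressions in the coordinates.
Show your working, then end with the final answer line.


E = 9/4; F = 3 - (2/3)*p; G = 37/4 + 6*p + (34/9)*p^2
Gamma^k_ij = (1/2) g^{kl} (d_i g_jl + d_j g_il - d_l g_ij), with g^inv = (1/(EG-F^2)) [[G, -F], [-F, E]]
first partials: E_p = 0, E_q = 0, F_p = -2/3, F_q = 0, G_p = 6 + (68/9)*p, G_q = 0
D = EG - F^2 = 189/16 + (35/2)*p + (145/18)*p^2
expanded: Gamma^p_pp = (G E_p - 2F F_p + F E_q)/(2D), Gamma^p_pq = (G E_q - F G_p)/(2D), Gamma^p_qq = (2G F_q - G G_p - F G_q)/(2D), Gamma^q_pp = (2E F_p - E E_q - F E_p)/(2D), Gamma^q_pq = (E G_p - F E_q)/(2D), Gamma^q_qq = (E G_q - 2F F_q + F G_p)/(2D); substitute and cancel common factors

Answer: Gamma_ppp = (288 - 64*p)/(1160*p^2 + 2520*p + 1701), Gamma_ppq = (1088*p^2 - 4032*p - 3888)/(3480*p^2 + 7560*p + 5103), Gamma_pqq = (-18496*p^3 - 44064*p^2 - 68616*p - 35964)/(10440*p^2 + 22680*p + 15309), Gamma_qpp = -216/(1160*p^2 + 2520*p + 1701), Gamma_qpq = (1224*p + 972)/(1160*p^2 + 2520*p + 1701), Gamma_qqq = (-1088*p^2 + 4032*p + 3888)/(3480*p^2 + 7560*p + 5103)


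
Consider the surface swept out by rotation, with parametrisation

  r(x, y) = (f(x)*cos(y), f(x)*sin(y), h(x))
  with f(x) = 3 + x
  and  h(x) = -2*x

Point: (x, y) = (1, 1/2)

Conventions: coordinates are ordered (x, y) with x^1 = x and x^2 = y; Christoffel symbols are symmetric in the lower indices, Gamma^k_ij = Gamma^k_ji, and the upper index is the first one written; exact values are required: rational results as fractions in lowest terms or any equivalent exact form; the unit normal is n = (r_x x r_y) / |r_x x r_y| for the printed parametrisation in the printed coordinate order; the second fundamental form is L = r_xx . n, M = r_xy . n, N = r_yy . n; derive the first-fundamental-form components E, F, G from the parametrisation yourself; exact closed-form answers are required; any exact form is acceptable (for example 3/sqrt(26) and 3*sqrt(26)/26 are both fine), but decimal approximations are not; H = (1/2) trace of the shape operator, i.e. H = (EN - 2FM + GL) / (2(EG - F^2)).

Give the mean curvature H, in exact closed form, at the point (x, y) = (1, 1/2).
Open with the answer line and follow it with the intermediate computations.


Answer: H = -sqrt(5)/20

f = 4, f' = 1, f'' = 0, h' = -2, h'' = 0
E = 5, F = 0, G = 16; answer radicand W^2 = 5
unnormalised second-form numerators: l = 0, m = 0, n = -8; L = l/sqrt(5), and similarly M = m/sqrt(W^2), N = n/sqrt(W^2)
H = (E*n - 2*F*m + G*l) / (2*(EG - F^2)*sqrt(W^2)); E*n - 2*F*m + G*l = -40, EG - F^2 = 80, so H = (-1/4)/sqrt(5)


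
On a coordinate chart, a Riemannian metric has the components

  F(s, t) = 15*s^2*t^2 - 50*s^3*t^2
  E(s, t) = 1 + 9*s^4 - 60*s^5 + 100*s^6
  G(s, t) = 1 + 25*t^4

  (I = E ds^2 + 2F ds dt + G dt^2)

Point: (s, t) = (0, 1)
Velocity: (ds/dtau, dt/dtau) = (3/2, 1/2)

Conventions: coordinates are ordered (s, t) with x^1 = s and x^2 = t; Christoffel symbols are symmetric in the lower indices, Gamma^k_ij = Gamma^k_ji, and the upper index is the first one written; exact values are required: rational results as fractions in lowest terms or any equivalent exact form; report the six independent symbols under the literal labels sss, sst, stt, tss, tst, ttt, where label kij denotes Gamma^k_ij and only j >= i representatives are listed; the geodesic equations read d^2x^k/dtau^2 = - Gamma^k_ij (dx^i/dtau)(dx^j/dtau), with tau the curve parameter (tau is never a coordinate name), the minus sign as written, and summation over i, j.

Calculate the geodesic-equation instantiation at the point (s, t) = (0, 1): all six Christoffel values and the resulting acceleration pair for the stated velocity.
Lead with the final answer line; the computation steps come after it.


Answer: Gamma_sss = 0, Gamma_sst = 0, Gamma_stt = 0, Gamma_tss = 0, Gamma_tst = 0, Gamma_ttt = 25/13; accelerations (d^2s/dtau^2, d^2t/dtau^2) = (0, -25/52)

E = 1, F = 0, G = 26 at the point
E_s = 0, E_t = 0, F_s = 0, F_t = 0, G_s = 0, G_t = 100
EG - F^2 = 26;  g^inv = (1/26) * [[26, 0], [0, 1]]
first-kind symbols [ij,l] = (1/2)(d_i g_jl + d_j g_il - d_l g_ij): [ss,s] = E_s/2 = 0, [ss,t] = F_s - E_t/2 = 0, [st,s] = E_t/2 = 0, [st,t] = G_s/2 = 0, [tt,s] = F_t - G_s/2 = 0, [tt,t] = G_t/2 = 50
Gamma^s_ij = (G*[ij,s] - F*[ij,t])/(EG - F^2), Gamma^t_ij = (E*[ij,t] - F*[ij,s])/(EG - F^2)
Gamma_sss = 0, Gamma_sst = 0, Gamma_stt = 0, Gamma_tss = 0, Gamma_tst = 0, Gamma_ttt = 25/13
d^2s/dtau^2 = -(Gamma_sss*(3/2)^2 + 2*Gamma_sst*(3/2)*(1/2) + Gamma_stt*(1/2)^2) = 0
d^2t/dtau^2 = -(Gamma_tss*(3/2)^2 + 2*Gamma_tst*(3/2)*(1/2) + Gamma_ttt*(1/2)^2) = -25/52


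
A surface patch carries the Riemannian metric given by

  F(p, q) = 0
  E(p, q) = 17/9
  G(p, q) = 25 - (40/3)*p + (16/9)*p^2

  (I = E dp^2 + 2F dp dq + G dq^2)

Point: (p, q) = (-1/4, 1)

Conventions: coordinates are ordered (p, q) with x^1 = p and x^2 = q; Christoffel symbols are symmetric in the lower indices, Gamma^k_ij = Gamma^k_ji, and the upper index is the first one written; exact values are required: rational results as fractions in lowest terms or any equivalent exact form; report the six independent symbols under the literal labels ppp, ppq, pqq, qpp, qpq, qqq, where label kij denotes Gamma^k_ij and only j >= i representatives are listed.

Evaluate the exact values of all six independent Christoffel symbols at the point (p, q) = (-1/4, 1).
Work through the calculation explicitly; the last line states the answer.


E = 17/9, F = 0, G = 256/9 at the point
E_p = 0, E_q = 0, F_p = 0, F_q = 0, G_p = -128/9, G_q = 0
EG - F^2 = 4352/81;  g^inv = (81/4352) * [[256/9, 0], [0, 17/9]]
first-kind symbols [ij,l] = (1/2)(d_i g_jl + d_j g_il - d_l g_ij): [pp,p] = E_p/2 = 0, [pp,q] = F_p - E_q/2 = 0, [pq,p] = E_q/2 = 0, [pq,q] = G_p/2 = -64/9, [qq,p] = F_q - G_p/2 = 64/9, [qq,q] = G_q/2 = 0
Gamma^p_ij = (G*[ij,p] - F*[ij,q])/(EG - F^2), Gamma^q_ij = (E*[ij,q] - F*[ij,p])/(EG - F^2)

Answer: Gamma_ppp = 0, Gamma_ppq = 0, Gamma_pqq = 64/17, Gamma_qpp = 0, Gamma_qpq = -1/4, Gamma_qqq = 0


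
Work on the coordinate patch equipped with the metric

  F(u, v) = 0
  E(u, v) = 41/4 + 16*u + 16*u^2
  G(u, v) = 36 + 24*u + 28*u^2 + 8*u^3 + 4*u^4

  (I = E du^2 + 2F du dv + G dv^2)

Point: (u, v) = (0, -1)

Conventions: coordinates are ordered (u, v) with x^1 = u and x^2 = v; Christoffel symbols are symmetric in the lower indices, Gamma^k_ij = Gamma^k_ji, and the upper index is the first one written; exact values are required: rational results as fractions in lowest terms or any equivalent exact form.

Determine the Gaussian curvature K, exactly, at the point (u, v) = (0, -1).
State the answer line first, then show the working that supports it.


Answer: K = -200/5043

E = 41/4, F = 0, G = 36, EG - F^2 = 369 at the point
E_u = 16, E_v = 0, F_u = 0, F_v = 0, G_u = 24, G_v = 0
E_vv = 0, F_uv = 0, G_uu = 56
Using the Brioschi determinant formula for K from the metric derivatives:
M1 = [[-E_vv/2 + F_uv - G_uu/2, E_u/2, F_u - E_v/2], [F_v - G_u/2, E, F], [G_v/2, F, G]] = [[-28, 8, 0], [-12, 41/4, 0], [0, 0, 36]]; det M1 = -6876
M2 = [[0, E_v/2, G_u/2], [E_v/2, E, F], [G_u/2, F, G]] = [[0, 0, 12], [0, 41/4, 0], [12, 0, 36]]; det M2 = -1476
det M1 - det M2 = -5400; K = -5400 / (369)^2 = -200/5043


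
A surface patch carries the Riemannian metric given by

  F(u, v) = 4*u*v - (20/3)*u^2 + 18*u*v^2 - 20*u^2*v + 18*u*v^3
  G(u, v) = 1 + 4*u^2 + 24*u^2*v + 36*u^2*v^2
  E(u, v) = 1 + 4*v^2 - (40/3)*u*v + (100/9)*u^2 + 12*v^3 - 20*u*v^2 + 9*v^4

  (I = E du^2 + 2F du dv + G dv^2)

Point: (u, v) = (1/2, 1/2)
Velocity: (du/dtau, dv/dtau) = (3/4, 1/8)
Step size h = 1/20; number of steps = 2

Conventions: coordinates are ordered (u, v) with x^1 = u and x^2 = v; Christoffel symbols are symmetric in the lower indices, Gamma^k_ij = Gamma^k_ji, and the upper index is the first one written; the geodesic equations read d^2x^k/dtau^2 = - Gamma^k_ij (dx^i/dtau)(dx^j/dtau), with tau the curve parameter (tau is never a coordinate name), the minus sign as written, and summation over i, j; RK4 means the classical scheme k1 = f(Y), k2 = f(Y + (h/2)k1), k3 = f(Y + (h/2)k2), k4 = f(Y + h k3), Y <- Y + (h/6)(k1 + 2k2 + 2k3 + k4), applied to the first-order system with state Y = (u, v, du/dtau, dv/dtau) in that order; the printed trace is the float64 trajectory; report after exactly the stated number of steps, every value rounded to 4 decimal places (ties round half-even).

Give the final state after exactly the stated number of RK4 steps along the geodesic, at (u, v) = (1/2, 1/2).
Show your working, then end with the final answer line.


f(Y) = (du/dtau, dv/dtau, -Gamma^u_ij Y'^i Y'^j, -Gamma^v_ij Y'^i Y'^j) with the Gammas evaluated at the stage position; h = 0.050000; intermediate values shown to 6 dp
step 0: u = 0.5000, v = 0.5000, du/dtau = 0.7500, dv/dtau = 0.1250
step 1:
  k1: at (u, v) = (0.500000, 0.500000), (du/dtau, dv/dtau) = (0.750000, 0.125000); Gamma_uuu = -0.038278, Gamma_uuv = 0.057416, Gamma_uvv = 0.034450, Gamma_vuu = -1.148325, Gamma_vuv = 1.722488, Gamma_vvv = 1.033493; k1 = (0.750000, 0.125000, 0.010227, 0.306818)
  k2: at (u, v) = (0.518750, 0.503125), (du/dtau, dv/dtau) = (0.750256, 0.132670); Gamma_uuu = -0.015634, Gamma_uuv = 0.023539, Gamma_uvv = 0.014598, Gamma_vuu = -1.115540, Gamma_vuv = 1.679585, Gamma_vvv = 1.041635; k2 = (0.750256, 0.132670, 0.003857, 0.275224)
  k3: at (u, v) = (0.518756, 0.503317), (du/dtau, dv/dtau) = (0.750096, 0.131881); Gamma_uuu = -0.016031, Gamma_uuv = 0.024142, Gamma_uvv = 0.014969, Gamma_vuu = -1.115330, Gamma_vuv = 1.679653, Gamma_vvv = 1.041452; k3 = (0.750096, 0.131881, 0.003983, 0.277108)
  k4: at (u, v) = (0.537505, 0.506594), (du/dtau, dv/dtau) = (0.750199, 0.138855); Gamma_uuu = 0.003431, Gamma_uuv = -0.005187, Gamma_uvv = -0.003320, Gamma_vuu = -1.082959, Gamma_vuv = 1.637293, Gamma_vvv = 1.047773; k4 = (0.750199, 0.138855, -0.000786, 0.248175)
  Y <- Y + (h/6)(k1 + 2k2 + 2k3 + k4): u = 0.5375, v = 0.5066, du/dtau = 0.7502, dv/dtau = 0.1388
step 2:
  k1: at (u, v) = (0.537508, 0.506608), (du/dtau, dv/dtau) = (0.750209, 0.138830); Gamma_uuu = 0.003406, Gamma_uuv = -0.005150, Gamma_uvv = -0.003296, Gamma_vuu = -1.082942, Gamma_vuv = 1.637293, Gamma_vvv = 1.047761; k1 = (0.750209, 0.138830, -0.000781, 0.248246)
  k2: at (u, v) = (0.556263, 0.510079), (du/dtau, dv/dtau) = (0.750190, 0.145037); Gamma_uuu = 0.019981, Gamma_uuv = -0.030334, Gamma_uvv = -0.020007, Gamma_vuu = -1.051122, Gamma_vuv = 1.595752, Gamma_vvv = 1.052460; k2 = (0.750190, 0.145037, -0.004223, 0.222165)
  k3: at (u, v) = (0.556262, 0.510234), (du/dtau, dv/dtau) = (0.750104, 0.144385); Gamma_uuu = 0.019681, Gamma_uuv = -0.029884, Gamma_uvv = -0.019706, Gamma_vuu = -1.050982, Gamma_vuv = 1.595834, Gamma_vvv = 1.052319; k3 = (0.750104, 0.144385, -0.004190, 0.223735)
  k4: at (u, v) = (0.575013, 0.513827), (du/dtau, dv/dtau) = (0.750000, 0.150017); Gamma_uuu = 0.033850, Gamma_uuv = -0.051617, Gamma_uvv = -0.035035, Gamma_vuu = -1.019952, Gamma_vuv = 1.555313, Gamma_vvv = 1.055673; k4 = (0.750000, 0.150017, -0.006637, 0.199979)
  Y <- Y + (h/6)(k1 + 2k2 + 2k3 + k4): u = 0.5750, v = 0.5138, du/dtau = 0.7500, dv/dtau = 0.1500

Answer: u = 0.5750, v = 0.5138, du/dtau = 0.7500, dv/dtau = 0.1500


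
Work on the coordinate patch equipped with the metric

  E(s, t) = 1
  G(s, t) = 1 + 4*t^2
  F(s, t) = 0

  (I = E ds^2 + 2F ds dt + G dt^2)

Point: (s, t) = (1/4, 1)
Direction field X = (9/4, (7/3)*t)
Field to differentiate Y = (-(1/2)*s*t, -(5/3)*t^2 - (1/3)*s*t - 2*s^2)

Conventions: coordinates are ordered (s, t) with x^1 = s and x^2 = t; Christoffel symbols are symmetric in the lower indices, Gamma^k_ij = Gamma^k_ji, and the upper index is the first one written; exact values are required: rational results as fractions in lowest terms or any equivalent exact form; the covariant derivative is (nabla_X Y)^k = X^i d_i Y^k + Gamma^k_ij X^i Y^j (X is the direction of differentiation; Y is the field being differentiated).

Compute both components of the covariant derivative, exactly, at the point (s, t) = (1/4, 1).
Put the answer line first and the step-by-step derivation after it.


Answer: (nabla_X Y)^s = -17/12, (nabla_X Y)^t = -521/36

E = 1, F = 0, G = 5 at the point
E_s = 0, E_t = 0, F_s = 0, F_t = 0, G_s = 0, G_t = 8
EG - F^2 = 5;  g^inv = (1/5) * [[5, 0], [0, 1]]
first-kind symbols [ij,l] = (1/2)(d_i g_jl + d_j g_il - d_l g_ij): [ss,s] = E_s/2 = 0, [ss,t] = F_s - E_t/2 = 0, [st,s] = E_t/2 = 0, [st,t] = G_s/2 = 0, [tt,s] = F_t - G_s/2 = 0, [tt,t] = G_t/2 = 4
Gamma^s_ij = (G*[ij,s] - F*[ij,t])/(EG - F^2), Gamma^t_ij = (E*[ij,t] - F*[ij,s])/(EG - F^2)
Gamma_sss = 0, Gamma_sst = 0, Gamma_stt = 0, Gamma_tss = 0, Gamma_tst = 0, Gamma_ttt = 4/5
X = (9/4, 7/3), Y = (-1/8, -15/8) at the point


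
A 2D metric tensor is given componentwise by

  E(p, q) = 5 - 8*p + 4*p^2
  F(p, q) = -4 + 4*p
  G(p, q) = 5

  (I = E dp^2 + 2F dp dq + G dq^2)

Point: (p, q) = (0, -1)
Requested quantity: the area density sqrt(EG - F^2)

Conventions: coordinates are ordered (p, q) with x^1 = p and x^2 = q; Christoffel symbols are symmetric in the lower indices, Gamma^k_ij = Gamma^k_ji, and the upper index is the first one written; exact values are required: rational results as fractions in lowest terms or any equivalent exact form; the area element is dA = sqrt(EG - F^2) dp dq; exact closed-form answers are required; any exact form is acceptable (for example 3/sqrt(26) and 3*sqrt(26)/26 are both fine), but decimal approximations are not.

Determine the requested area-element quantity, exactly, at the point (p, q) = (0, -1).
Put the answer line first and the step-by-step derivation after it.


Answer: sqrt(EG - F^2) = 3

E = 5, F = -4, G = 5; EG - F^2 = 9


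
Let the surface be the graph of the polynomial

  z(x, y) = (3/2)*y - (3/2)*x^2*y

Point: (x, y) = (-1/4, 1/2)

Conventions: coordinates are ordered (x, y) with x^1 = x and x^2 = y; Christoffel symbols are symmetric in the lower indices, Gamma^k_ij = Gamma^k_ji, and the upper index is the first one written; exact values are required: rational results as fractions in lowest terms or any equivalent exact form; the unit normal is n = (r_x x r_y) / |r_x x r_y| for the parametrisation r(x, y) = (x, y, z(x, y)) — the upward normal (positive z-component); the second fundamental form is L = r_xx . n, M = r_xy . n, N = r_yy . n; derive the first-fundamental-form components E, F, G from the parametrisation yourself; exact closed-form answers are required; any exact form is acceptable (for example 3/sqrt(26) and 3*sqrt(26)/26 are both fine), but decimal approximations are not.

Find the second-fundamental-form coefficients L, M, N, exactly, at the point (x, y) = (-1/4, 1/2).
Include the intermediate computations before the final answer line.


z_x = 3/8, z_y = 45/32, z_xx = -3/2, z_xy = 3/4, z_yy = 0
E = 73/64, F = 135/256, G = 3049/1024; answer radicand W^2 = 3193/1024
unnormalised second-form numerators: l = -3/2, m = 3/4, n = 0; L = l/sqrt(3193/1024), and similarly M = m/sqrt(W^2), N = n/sqrt(W^2)

Answer: L = -48*sqrt(3193)/3193, M = 24*sqrt(3193)/3193, N = 0


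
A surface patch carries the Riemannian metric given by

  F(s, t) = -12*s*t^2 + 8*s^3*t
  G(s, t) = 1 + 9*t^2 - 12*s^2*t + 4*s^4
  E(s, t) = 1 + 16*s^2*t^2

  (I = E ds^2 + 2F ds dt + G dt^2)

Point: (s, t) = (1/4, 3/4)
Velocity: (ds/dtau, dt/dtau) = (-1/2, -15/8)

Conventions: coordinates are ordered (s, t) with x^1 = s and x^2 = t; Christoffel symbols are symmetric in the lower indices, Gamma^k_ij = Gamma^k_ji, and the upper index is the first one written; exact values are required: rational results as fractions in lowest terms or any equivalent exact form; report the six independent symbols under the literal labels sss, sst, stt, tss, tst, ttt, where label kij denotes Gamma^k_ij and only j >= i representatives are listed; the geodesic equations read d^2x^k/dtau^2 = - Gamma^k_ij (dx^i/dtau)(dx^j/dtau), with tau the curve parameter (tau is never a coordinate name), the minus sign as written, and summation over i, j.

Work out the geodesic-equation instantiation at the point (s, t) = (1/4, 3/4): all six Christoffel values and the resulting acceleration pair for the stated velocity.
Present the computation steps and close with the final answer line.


E = 25/16, F = -51/32, G = 353/64 at the point
E_s = 9/2, E_t = 3/2, F_s = -45/8, F_t = -35/8, G_s = -17/4, G_t = 51/4
EG - F^2 = 389/64;  g^inv = (64/389) * [[353/64, 51/32], [51/32, 25/16]]
first-kind symbols [ij,l] = (1/2)(d_i g_jl + d_j g_il - d_l g_ij): [ss,s] = E_s/2 = 9/4, [ss,t] = F_s - E_t/2 = -51/8, [st,s] = E_t/2 = 3/4, [st,t] = G_s/2 = -17/8, [tt,s] = F_t - G_s/2 = -9/4, [tt,t] = G_t/2 = 51/8
Gamma^s_ij = (G*[ij,s] - F*[ij,t])/(EG - F^2), Gamma^t_ij = (E*[ij,t] - F*[ij,s])/(EG - F^2)
Gamma_sss = 144/389, Gamma_sst = 48/389, Gamma_stt = -144/389, Gamma_tss = -408/389, Gamma_tst = -136/389, Gamma_ttt = 408/389
d^2s/dtau^2 = -(Gamma_sss*(-1/2)^2 + 2*Gamma_sst*(-1/2)*(-15/8) + Gamma_stt*(-15/8)^2) = 1521/1556
d^2t/dtau^2 = -(Gamma_tss*(-1/2)^2 + 2*Gamma_tst*(-1/2)*(-15/8) + Gamma_ttt*(-15/8)^2) = -8619/3112

Answer: Gamma_sss = 144/389, Gamma_sst = 48/389, Gamma_stt = -144/389, Gamma_tss = -408/389, Gamma_tst = -136/389, Gamma_ttt = 408/389; accelerations (d^2s/dtau^2, d^2t/dtau^2) = (1521/1556, -8619/3112)


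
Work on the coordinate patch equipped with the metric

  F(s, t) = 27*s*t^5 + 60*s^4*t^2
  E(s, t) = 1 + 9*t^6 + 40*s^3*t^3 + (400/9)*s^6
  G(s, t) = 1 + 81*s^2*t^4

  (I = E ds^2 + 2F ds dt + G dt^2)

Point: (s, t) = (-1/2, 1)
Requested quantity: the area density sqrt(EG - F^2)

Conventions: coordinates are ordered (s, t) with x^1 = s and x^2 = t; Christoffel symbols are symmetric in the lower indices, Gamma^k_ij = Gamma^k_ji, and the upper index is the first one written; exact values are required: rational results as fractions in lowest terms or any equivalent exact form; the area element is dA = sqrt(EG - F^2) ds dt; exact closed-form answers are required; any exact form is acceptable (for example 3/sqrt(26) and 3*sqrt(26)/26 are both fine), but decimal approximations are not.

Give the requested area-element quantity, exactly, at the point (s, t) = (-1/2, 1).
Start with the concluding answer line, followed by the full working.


Answer: sqrt(EG - F^2) = sqrt(934)/6

E = 205/36, F = -39/4, G = 85/4; EG - F^2 = 467/18


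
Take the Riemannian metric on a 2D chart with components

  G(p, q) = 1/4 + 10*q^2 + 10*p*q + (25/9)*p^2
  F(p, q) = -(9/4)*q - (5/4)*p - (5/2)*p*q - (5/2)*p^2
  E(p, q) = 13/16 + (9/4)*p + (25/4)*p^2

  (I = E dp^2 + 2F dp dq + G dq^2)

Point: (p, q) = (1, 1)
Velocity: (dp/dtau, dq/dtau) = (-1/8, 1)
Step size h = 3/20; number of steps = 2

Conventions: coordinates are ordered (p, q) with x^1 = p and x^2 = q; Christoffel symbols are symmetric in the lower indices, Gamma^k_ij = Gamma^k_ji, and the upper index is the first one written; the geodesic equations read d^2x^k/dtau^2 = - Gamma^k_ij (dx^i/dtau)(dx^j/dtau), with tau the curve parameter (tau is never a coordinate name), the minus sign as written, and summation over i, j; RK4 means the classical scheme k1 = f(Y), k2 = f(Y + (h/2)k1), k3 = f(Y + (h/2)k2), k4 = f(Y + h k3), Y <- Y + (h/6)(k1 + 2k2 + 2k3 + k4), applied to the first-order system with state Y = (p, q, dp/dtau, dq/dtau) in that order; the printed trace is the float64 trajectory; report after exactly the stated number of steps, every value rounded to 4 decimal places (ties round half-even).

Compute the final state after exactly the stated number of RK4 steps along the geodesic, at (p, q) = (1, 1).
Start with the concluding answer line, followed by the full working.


Answer: p = 1.0154, q = 1.2918, dp/dtau = 0.2132, dq/dtau = 0.9365

f(Y) = (dp/dtau, dq/dtau, -Gamma^p_ij Y'^i Y'^j, -Gamma^q_ij Y'^i Y'^j) with the Gammas evaluated at the stage position; h = 0.150000; intermediate values shown to 6 dp
step 0: p = 1.0000, q = 1.0000, dp/dtau = -0.1250, dq/dtau = 1.0000
step 1:
  k1: at (p, q) = (1.000000, 1.000000), (dp/dtau, dq/dtau) = (-0.125000, 1.000000); Gamma_ppp = 0.671290, Gamma_ppq = 0.464929, Gamma_pqq = -1.132146, Gamma_qpp = -0.132190, Gamma_qpq = 0.509371, Gamma_qqq = 0.233490; k1 = (-0.125000, 1.000000, 1.237890, -0.104082)
  k2: at (p, q) = (0.990625, 1.075000), (dp/dtau, dq/dtau) = (-0.032158, 0.992194); Gamma_ppp = 0.689558, Gamma_ppq = 0.462722, Gamma_pqq = -1.206603, Gamma_qpp = -0.112835, Gamma_qpq = 0.483930, Gamma_qqq = 0.203245; k2 = (-0.032158, 0.992194, 1.216653, -0.169085)
  k3: at (p, q) = (0.997588, 1.074415), (dp/dtau, dq/dtau) = (-0.033751, 0.987319); Gamma_ppp = 0.685154, Gamma_ppq = 0.459598, Gamma_pqq = -1.193692, Gamma_qpp = -0.113654, Gamma_qpq = 0.482756, Gamma_qqq = 0.205310; k3 = (-0.033751, 0.987319, 1.193459, -0.167833)
  k4: at (p, q) = (0.994937, 1.148098), (dp/dtau, dq/dtau) = (0.054019, 0.974825); Gamma_ppp = 0.697760, Gamma_ppq = 0.455024, Gamma_pqq = -1.255222, Gamma_qpp = -0.098004, Gamma_qpq = 0.459031, Gamma_qqq = 0.179727; k4 = (0.054019, 0.974825, 1.142860, -0.218849)
  Y <- Y + (h/6)(k1 + 2k2 + 2k3 + k4): p = 0.9949, q = 1.1483, dp/dtau = 0.0550, dq/dtau = 0.9751
step 2:
  k1: at (p, q) = (0.994930, 1.148346), (dp/dtau, dq/dtau) = (0.055024, 0.975081); Gamma_ppp = 0.697800, Gamma_ppq = 0.455009, Gamma_pqq = -1.255427, Gamma_qpp = -0.097956, Gamma_qpq = 0.458954, Gamma_qqq = 0.179644; k1 = (0.055024, 0.975081, 1.142700, -0.219755)
  k2: at (p, q) = (0.999057, 1.221477), (dp/dtau, dq/dtau) = (0.140727, 0.958599); Gamma_ppp = 0.704952, Gamma_ppq = 0.447939, Gamma_pqq = -1.303388, Gamma_qpp = -0.085300, Gamma_qpq = 0.436456, Gamma_qqq = 0.158281; k2 = (0.140727, 0.958599, 1.062884, -0.261513)
  k3: at (p, q) = (1.005485, 1.220241), (dp/dtau, dq/dtau) = (0.134741, 0.955467); Gamma_ppp = 0.700762, Gamma_ppq = 0.445175, Gamma_pqq = -1.290002, Gamma_qpp = -0.086131, Gamma_qpq = 0.435729, Gamma_qqq = 0.160483; k3 = (0.134741, 0.955467, 1.050319, -0.257135)
  k4: at (p, q) = (1.015141, 1.291666), (dp/dtau, dq/dtau) = (0.212572, 0.936510); Gamma_ppp = 0.703272, Gamma_ppq = 0.436330, Gamma_pqq = -1.324344, Gamma_qpp = -0.076010, Gamma_qpq = 0.414915, Gamma_qqq = 0.143118; k4 = (0.212572, 0.936510, 0.956014, -0.287287)
  Y <- Y + (h/6)(k1 + 2k2 + 2k3 + k4): p = 1.0154, q = 1.2918, dp/dtau = 0.2132, dq/dtau = 0.9365


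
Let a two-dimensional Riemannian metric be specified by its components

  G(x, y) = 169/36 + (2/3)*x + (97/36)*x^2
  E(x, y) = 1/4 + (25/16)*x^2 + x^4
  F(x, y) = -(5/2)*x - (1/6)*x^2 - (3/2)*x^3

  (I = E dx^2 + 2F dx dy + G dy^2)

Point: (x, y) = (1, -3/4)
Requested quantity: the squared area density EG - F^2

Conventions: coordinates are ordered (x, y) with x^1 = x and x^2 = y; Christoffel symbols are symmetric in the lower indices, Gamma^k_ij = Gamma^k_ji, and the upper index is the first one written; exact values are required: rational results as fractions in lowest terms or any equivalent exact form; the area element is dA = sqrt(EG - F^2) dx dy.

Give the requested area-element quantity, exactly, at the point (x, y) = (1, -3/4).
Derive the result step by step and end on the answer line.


E = 45/16, F = -25/6, G = 145/18; EG - F^2 = 1525/288

Answer: EG - F^2 = 1525/288


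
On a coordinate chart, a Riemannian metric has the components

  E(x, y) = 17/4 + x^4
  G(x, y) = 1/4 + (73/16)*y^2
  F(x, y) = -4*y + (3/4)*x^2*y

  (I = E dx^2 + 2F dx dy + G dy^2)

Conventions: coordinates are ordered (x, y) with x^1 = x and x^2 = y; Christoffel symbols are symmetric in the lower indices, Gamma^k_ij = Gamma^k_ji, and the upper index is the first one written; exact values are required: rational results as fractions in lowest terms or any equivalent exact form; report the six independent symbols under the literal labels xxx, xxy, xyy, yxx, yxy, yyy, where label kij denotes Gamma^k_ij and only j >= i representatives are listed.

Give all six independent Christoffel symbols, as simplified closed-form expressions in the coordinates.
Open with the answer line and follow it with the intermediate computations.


Answer: Gamma_xxx = (512*x^3*y^2 + 32*x^3 + 384*x*y^2)/(256*x^4*y^2 + 16*x^4 + 384*x^2*y^2 + 217*y^2 + 68), Gamma_xxy = 0, Gamma_xyy = (12*x^2 - 64)/(256*x^4*y^2 + 16*x^4 + 384*x^2*y^2 + 217*y^2 + 68), Gamma_yxx = (512*x^3*y + 408*x*y)/(256*x^4*y^2 + 16*x^4 + 384*x^2*y^2 + 217*y^2 + 68), Gamma_yxy = 0, Gamma_yyy = (256*x^4*y + 384*x^2*y + 217*y)/(256*x^4*y^2 + 16*x^4 + 384*x^2*y^2 + 217*y^2 + 68)

E = 17/4 + x^4; F = -4*y + (3/4)*x^2*y; G = 1/4 + (73/16)*y^2
Gamma^k_ij = (1/2) g^{kl} (d_i g_jl + d_j g_il - d_l g_ij), with g^inv = (1/(EG-F^2)) [[G, -F], [-F, E]]
first partials: E_x = 4*x^3, E_y = 0, F_x = (3/2)*x*y, F_y = -4 + (3/4)*x^2, G_x = 0, G_y = (73/8)*y
D = EG - F^2 = 17/16 + (217/64)*y^2 + 6*x^2*y^2 + (1/4)*x^4 + 4*x^4*y^2
expanded: Gamma^x_xx = (G E_x - 2F F_x + F E_y)/(2D), Gamma^x_xy = (G E_y - F G_x)/(2D), Gamma^x_yy = (2G F_y - G G_x - F G_y)/(2D), Gamma^y_xx = (2E F_x - E E_y - F E_x)/(2D), Gamma^y_xy = (E G_x - F E_y)/(2D), Gamma^y_yy = (E G_y - 2F F_y + F G_x)/(2D); substitute and cancel common factors


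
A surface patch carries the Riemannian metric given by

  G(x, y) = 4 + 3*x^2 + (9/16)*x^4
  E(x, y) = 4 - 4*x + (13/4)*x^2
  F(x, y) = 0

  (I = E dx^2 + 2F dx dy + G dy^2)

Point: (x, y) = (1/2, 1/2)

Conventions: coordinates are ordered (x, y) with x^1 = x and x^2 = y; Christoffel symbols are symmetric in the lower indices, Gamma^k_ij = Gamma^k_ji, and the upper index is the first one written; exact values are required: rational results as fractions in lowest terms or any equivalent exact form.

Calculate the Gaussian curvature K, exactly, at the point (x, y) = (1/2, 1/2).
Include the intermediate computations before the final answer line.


E = 45/16, F = 0, G = 1225/256, EG - F^2 = 55125/4096 at the point
E_x = -3/4, E_y = 0, F_x = 0, F_y = 0, G_x = 105/32, G_y = 0
E_yy = 0, F_xy = 0, G_xx = 123/16
By Brioschi, K is (det M1 - det M2) divided by (EG - F^2) squared.
M1 = [[-E_yy/2 + F_xy - G_xx/2, E_x/2, F_x - E_y/2], [F_y - G_x/2, E, F], [G_y/2, F, G]] = [[-123/32, -3/8, 0], [-105/64, 45/16, 0], [0, 0, 1225/256]]; det M1 = -3583125/65536
M2 = [[0, E_y/2, G_x/2], [E_y/2, E, F], [G_x/2, F, G]] = [[0, 0, 105/64], [0, 45/16, 0], [105/64, 0, 1225/256]]; det M2 = -496125/65536
det M1 - det M2 = -385875/8192; K = -385875/8192 / (55125/4096)^2 = -2048/7875

Answer: K = -2048/7875


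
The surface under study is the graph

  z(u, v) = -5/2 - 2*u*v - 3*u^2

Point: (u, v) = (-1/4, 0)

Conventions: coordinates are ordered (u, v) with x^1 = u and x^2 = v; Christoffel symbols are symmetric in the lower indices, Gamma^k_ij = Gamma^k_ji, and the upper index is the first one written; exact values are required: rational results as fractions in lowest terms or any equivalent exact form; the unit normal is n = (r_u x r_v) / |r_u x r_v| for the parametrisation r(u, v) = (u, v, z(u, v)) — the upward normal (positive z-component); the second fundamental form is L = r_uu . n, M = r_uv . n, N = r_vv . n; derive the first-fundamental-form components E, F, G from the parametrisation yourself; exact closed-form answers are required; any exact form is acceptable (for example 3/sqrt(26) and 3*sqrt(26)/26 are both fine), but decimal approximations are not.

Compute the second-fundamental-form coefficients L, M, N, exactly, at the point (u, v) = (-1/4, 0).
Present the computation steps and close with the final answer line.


z_u = 3/2, z_v = 1/2, z_uu = -6, z_uv = -2, z_vv = 0
E = 13/4, F = 3/4, G = 5/4; answer radicand W^2 = 7/2
unnormalised second-form numerators: l = -6, m = -2, n = 0; L = l/sqrt(7/2), and similarly M = m/sqrt(W^2), N = n/sqrt(W^2)

Answer: L = -6*sqrt(14)/7, M = -2*sqrt(14)/7, N = 0


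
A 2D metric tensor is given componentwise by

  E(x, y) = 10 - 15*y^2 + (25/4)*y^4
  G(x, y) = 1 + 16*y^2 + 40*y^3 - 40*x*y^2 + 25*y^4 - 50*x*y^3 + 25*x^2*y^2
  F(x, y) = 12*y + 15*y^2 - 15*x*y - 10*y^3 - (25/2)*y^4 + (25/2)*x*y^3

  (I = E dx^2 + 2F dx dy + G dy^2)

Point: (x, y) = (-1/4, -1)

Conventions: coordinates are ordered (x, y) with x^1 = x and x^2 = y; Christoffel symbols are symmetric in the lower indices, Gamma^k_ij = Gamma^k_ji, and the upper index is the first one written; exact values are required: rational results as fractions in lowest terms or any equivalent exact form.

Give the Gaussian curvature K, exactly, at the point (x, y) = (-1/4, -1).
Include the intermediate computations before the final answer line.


E = 5/4, F = -1/8, G = 17/16, EG - F^2 = 21/16 at the point
E_x = 0, E_y = 5, F_x = 5/2, F_y = -29/8, G_x = -5/2, G_y = 19/8
E_yy = 45, F_xy = 45/2, G_xx = 50
Evaluate Brioschi's two determinant matrices M1, M2 and divide by (EG - F^2)^2.
M1 = [[-E_yy/2 + F_xy - G_xx/2, E_x/2, F_x - E_y/2], [F_y - G_x/2, E, F], [G_y/2, F, G]] = [[-25, 0, 0], [-19/8, 5/4, -1/8], [19/16, -1/8, 17/16]]; det M1 = -525/16
M2 = [[0, E_y/2, G_x/2], [E_y/2, E, F], [G_x/2, F, G]] = [[0, 5/2, -5/4], [5/2, 5/4, -1/8], [-5/4, -1/8, 17/16]]; det M2 = -125/16
det M1 - det M2 = -25; K = -25 / (21/16)^2 = -6400/441

Answer: K = -6400/441


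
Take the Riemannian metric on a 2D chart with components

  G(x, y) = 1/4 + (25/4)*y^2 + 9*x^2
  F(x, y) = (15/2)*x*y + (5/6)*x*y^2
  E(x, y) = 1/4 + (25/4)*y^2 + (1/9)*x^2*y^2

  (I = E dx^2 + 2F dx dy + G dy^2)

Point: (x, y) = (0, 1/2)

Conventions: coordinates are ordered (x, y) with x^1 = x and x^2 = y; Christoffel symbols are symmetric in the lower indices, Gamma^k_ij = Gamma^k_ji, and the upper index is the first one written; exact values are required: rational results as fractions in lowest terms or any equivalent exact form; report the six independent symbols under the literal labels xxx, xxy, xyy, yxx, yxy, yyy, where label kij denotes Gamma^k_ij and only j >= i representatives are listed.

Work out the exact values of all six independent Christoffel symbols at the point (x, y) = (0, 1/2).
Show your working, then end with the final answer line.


E = 29/16, F = 0, G = 29/16 at the point
E_x = 0, E_y = 25/4, F_x = 95/24, F_y = 0, G_x = 0, G_y = 25/4
EG - F^2 = 841/256;  g^inv = (256/841) * [[29/16, 0], [0, 29/16]]
first-kind symbols [ij,l] = (1/2)(d_i g_jl + d_j g_il - d_l g_ij): [xx,x] = E_x/2 = 0, [xx,y] = F_x - E_y/2 = 5/6, [xy,x] = E_y/2 = 25/8, [xy,y] = G_x/2 = 0, [yy,x] = F_y - G_x/2 = 0, [yy,y] = G_y/2 = 25/8
Gamma^x_ij = (G*[ij,x] - F*[ij,y])/(EG - F^2), Gamma^y_ij = (E*[ij,y] - F*[ij,x])/(EG - F^2)

Answer: Gamma_xxx = 0, Gamma_xxy = 50/29, Gamma_xyy = 0, Gamma_yxx = 40/87, Gamma_yxy = 0, Gamma_yyy = 50/29


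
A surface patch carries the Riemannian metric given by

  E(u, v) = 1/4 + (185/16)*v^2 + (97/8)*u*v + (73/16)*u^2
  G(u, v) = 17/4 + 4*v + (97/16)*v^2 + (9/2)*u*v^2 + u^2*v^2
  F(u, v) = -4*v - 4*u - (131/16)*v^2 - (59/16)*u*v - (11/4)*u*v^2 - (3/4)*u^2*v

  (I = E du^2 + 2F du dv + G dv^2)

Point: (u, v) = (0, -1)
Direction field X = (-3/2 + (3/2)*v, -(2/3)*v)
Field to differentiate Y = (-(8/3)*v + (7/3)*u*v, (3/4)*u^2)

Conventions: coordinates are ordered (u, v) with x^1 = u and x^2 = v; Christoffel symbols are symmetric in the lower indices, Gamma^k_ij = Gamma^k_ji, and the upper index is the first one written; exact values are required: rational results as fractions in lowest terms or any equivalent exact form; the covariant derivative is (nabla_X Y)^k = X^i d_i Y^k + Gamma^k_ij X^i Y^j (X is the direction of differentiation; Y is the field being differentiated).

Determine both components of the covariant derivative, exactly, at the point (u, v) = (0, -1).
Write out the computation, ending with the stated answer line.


E = 189/16, F = -67/16, G = 101/16 at the point
E_u = -97/8, E_v = -185/8, F_u = -49/16, F_v = 99/8, G_u = 9/2, G_v = -65/8
EG - F^2 = 1825/32;  g^inv = (32/1825) * [[101/16, 67/16], [67/16, 189/16]]
first-kind symbols [ij,l] = (1/2)(d_i g_jl + d_j g_il - d_l g_ij): [uu,u] = E_u/2 = -97/16, [uu,v] = F_u - E_v/2 = 17/2, [uv,u] = E_v/2 = -185/16, [uv,v] = G_u/2 = 9/4, [vv,u] = F_v - G_u/2 = 81/8, [vv,v] = G_v/2 = -65/16
Gamma^u_ij = (G*[ij,u] - F*[ij,v])/(EG - F^2), Gamma^v_ij = (E*[ij,v] - F*[ij,u])/(EG - F^2)
Gamma_uuu = -137/2920, Gamma_uuv = -16273/14600, Gamma_uvv = 12007/14600, Gamma_vuu = 3841/2920, Gamma_vuv = -5591/14600, Gamma_vvv = -1431/14600
X = (-3, 2/3), Y = (8/3, 0) at the point

Answer: (nabla_X Y)^u = 19798/5475, (nabla_X Y)^v = -184027/16425
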